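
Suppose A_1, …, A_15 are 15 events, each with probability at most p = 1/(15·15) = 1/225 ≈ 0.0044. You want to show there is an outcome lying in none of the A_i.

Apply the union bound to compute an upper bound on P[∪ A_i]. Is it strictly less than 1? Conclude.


Union bound: P[∪_{i=1}^{15} A_i] ≤ Σ_i P[A_i] ≤ 15·p = 15·(1/225) = 1/15.
Numerically: 1/15 ≈ 0.0667.
Is 1/15 < 1? YES.
Since P[∪ A_i] ≤ 1/15 < 1, the complement has P[∩ A_i^c] ≥ 1 − 1/15 = 14/15 > 0, so some outcome avoids every A_i.

15·p = 1/15 ≈ 0.0667; existence CERTIFIED by the union bound.


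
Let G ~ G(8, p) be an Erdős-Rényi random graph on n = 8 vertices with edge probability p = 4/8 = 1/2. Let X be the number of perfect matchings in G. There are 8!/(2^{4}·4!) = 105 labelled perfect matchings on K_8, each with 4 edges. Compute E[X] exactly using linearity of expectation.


K_8 has 8!/(2^{4}·4!) = 105 labelled perfect matchings.
For each such perfect matching H, let X_H = 1 if all 4 edges of H are present in G. Then P[X_H = 1] = p^{4} = (1/2)^{4} = 1/16.
Summing the indicators: E[X] = Σ_H E[X_H] = 105 · p^{4} = 105 · 1/16 = 105/16.
Numerically: E[X] ≈ 6.562.

E[X] = 105 · (1/2)^{4} = 105/16 ≈ 6.562.


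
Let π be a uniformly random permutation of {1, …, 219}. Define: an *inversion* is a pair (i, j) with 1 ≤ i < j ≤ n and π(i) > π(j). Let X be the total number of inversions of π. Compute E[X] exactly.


Write X = Σ X_I over the C(219, 2) = 23871 pairs i < j, with X_I the indicator of one inversion.
There are 23871 indicators.
For each fixed pair i < j, the values π(i) and π(j) are two distinct elements of {1, …, 219} in uniformly random order; by symmetry P[π(i) > π(j)] = 1/2.
By linearity: E[X] = 23871 · (1/2) = C(219, 2) · (1/2) = 23871/2 = 23871/2 ≈ 11935.500000.

E[X] = 23871/2 = 11935.500000.


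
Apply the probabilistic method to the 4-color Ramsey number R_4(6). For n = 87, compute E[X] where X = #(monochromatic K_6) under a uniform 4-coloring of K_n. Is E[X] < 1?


E[X] = C(87, 6) · 4^{1 − 15} = 504981379 · 4^{−14} = 504981379/268435456.
As a reduced fraction: E[X] = 504981379/268435456 ≈ 1.8812.
Is E[X] < 1? NO.
Since E[X] ≥ 1, the first-moment bound is inconclusive at n = 87; it does NOT by itself certify R_4(6) > 87.

E[X] = 504981379/268435456 ≈ 1.8812; E[X] ≥ 1; first-moment method inconclusive here.


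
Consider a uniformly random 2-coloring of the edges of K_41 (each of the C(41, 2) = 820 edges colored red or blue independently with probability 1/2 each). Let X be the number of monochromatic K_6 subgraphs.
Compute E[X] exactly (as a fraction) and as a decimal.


Let X = Σ_S X_S over the C(41, 6) = 4496388 subsets S of size 6, where X_S = 1 if the K_6 on S is monochromatic.
For a fixed S, the K_6 on S has C(6, 2) = 15 edges. P[all 15 edges red] = (1/2)^15, and likewise for blue, so P[monochromatic] = 2·(1/2)^15 = 2^{1 − 15} = 1/16384.
By linearity of expectation: E[X] = C(41, 6) · 2^{1 − 15} = 4496388 · 1/16384 = 1124097/4096.
Numerically: E[X] ≈ 274.4377.

E[X] = C(41,6)·2^(1−C(6,2)) = 1124097/4096 ≈ 274.4377.


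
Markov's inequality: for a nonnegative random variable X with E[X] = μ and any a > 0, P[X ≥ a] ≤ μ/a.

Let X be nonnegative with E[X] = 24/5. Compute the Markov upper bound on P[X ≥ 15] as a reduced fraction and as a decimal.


μ = E[X] = 24/5, a = 15.
Markov: P[X ≥ 15] ≤ μ/a = (24/5)/15 = 8/25.
Numerically: ≈ 0.320.
(Since a = 15 > μ = 4.800, the bound 8/25 is < 1 and informative.)

P[X ≥ 15] ≤ 8/25 ≈ 0.320.


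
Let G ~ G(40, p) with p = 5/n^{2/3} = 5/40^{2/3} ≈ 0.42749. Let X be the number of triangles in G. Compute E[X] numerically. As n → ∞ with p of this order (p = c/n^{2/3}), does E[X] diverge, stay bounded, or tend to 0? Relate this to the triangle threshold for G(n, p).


Number of potential triangles: C(40, 3) = 9880.
Each occurs with probability p³ ≈ (0.42749)³ ≈ 7.8125000e-02.
By linearity: E[X] = C(40, 3)·p³ ≈ 9880 · 7.8125000e-02 ≈ 771.87500.
Since α = 2/3 < 1, p = c/n^{2/3} ≫ 1/n is above the triangle threshold p ~ 1/n. Asymptotically E[X] ~ (c³/6)·n^{3(1−α)} = (5³/6)·n^{1} → ∞; triangles are abundant w.h.p.

E[X] ≈ 771.87500; in regime p = Θ(1/n^{2/3}) E[X] diverges (above the triangle threshold p ~ 1/n).


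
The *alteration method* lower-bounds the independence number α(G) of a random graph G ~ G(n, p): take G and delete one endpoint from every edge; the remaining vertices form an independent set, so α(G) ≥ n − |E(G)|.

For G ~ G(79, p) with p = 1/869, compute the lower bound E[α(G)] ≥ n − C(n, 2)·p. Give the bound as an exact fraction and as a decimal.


E[|E(G)|] = C(79, 2)·p = 3081 · (1/869) = 39/11.
E[α(G)] ≥ n − E[|E(G)|] = 79 − 39/11 = 830/11.
Numerically: ≈ 75.455.
(This is only a lower bound; the true E[α(G)] may be larger.)

E[α(G)] ≥ 830/11 ≈ 75.455.


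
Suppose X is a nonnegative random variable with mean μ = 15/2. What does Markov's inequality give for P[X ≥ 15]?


μ = E[X] = 15/2, a = 15.
Markov: P[X ≥ 15] ≤ μ/a = (15/2)/15 = 1/2.
Numerically: ≈ 0.500000.
(Since a = 15 > μ = 7.500000, the bound 1/2 is < 1 and informative.)

P[X ≥ 15] ≤ 1/2 ≈ 0.500000.


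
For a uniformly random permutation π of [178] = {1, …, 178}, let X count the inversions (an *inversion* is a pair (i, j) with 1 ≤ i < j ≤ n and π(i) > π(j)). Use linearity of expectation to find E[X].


Write X = Σ X_I over the C(178, 2) = 15753 pairs i < j, with X_I the indicator of one inversion.
There are 15753 indicators.
For each fixed pair i < j, the values π(i) and π(j) are two distinct elements of {1, …, 178} in uniformly random order; by symmetry P[π(i) > π(j)] = 1/2.
By linearity: E[X] = 15753 · (1/2) = C(178, 2) · (1/2) = 15753/2 = 15753/2 ≈ 7876.500.

E[X] = 15753/2 = 7876.500.


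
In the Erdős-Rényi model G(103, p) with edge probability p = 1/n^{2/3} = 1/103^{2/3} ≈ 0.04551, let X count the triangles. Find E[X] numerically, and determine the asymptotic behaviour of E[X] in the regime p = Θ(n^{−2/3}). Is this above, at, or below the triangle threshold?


Number of potential triangles: C(103, 3) = 176851.
Each occurs with probability p³ ≈ (0.04551)³ ≈ 9.4259591e-05.
By linearity: E[X] = C(103, 3)·p³ ≈ 176851 · 9.4259591e-05 ≈ 16.66990.
Since α = 2/3 < 1, p = c/n^{2/3} ≫ 1/n is above the triangle threshold p ~ 1/n. Asymptotically E[X] ~ (c³/6)·n^{3(1−α)} = (1³/6)·n^{1} → ∞; triangles are abundant w.h.p.

E[X] ≈ 16.66990; in regime p = Θ(1/n^{2/3}) E[X] diverges (above the triangle threshold p ~ 1/n).


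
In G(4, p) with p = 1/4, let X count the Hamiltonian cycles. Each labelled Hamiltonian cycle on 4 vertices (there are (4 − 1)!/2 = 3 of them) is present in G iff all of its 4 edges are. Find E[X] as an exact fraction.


K_4 has (4 − 1)!/2 = 3 labelled Hamiltonian cycles.
For each such Hamiltonian cycle H, let X_H = 1 if all 4 edges of H are present in G. Then P[X_H = 1] = p^{4} = (1/4)^{4} = 1/256.
Summing the indicators: E[X] = Σ_H E[X_H] = 3 · p^{4} = 3 · 1/256 = 3/256.
Numerically: E[X] ≈ 0.0117188.

E[X] = 3 · (1/4)^{4} = 3/256 ≈ 0.0117188.


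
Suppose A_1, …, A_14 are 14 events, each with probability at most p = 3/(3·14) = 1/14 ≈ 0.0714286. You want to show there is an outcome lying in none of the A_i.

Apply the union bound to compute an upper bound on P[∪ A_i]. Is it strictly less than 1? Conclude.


Union bound: P[∪_{i=1}^{14} A_i] ≤ Σ_i P[A_i] ≤ 14·p = 14·(1/14) = 1.
Numerically: 1 ≈ 1.0000000.
Is 1 < 1? NO.
Since the bound 1 is ≥ 1, the union bound is uninformative here; it does NOT by itself certify existence.

14·p = 1 ≈ 1.0000000; existence NOT certified by the union bound.


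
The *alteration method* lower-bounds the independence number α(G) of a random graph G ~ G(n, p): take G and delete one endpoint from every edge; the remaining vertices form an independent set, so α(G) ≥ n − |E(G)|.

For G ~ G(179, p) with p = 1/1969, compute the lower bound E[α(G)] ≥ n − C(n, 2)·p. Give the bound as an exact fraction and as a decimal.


E[|E(G)|] = C(179, 2)·p = 15931 · (1/1969) = 89/11.
E[α(G)] ≥ n − E[|E(G)|] = 179 − 89/11 = 1880/11.
Numerically: ≈ 170.90909.
(This is only a lower bound; the true E[α(G)] may be larger.)

E[α(G)] ≥ 1880/11 ≈ 170.90909.


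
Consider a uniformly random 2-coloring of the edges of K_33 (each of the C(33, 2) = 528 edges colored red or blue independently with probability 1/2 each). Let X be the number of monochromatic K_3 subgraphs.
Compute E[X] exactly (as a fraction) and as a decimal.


Let X = Σ_S X_S over the C(33, 3) = 5456 subsets S of size 3, where X_S = 1 if the K_3 on S is monochromatic.
For a fixed S, the K_3 on S has C(3, 2) = 3 edges. P[all 3 edges red] = (1/2)^3, and likewise for blue, so P[monochromatic] = 2·(1/2)^3 = 2^{1 − 3} = 1/4.
Summing: E[X] = C(33, 3) · 2^{1 − 3} = 5456 · 1/4 = 1364.
Numerically: E[X] ≈ 1364.0000.

E[X] = C(33,3)·2^(1−C(3,2)) = 1364 ≈ 1364.0000.


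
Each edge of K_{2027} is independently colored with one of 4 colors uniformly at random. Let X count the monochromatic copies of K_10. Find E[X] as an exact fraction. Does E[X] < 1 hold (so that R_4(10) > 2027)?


E[X] = C(2027, 10) · 4^{1 − 45} = 315586117401470604332341335 · 4^{−44} = 315586117401470604332341335/309485009821345068724781056.
As a reduced fraction: E[X] = 315586117401470604332341335/309485009821345068724781056 ≈ 1.020.
Is E[X] < 1? NO.
Since E[X] ≥ 1, the first-moment bound is inconclusive at n = 2027; it does NOT by itself certify R_4(10) > 2027.

E[X] = 315586117401470604332341335/309485009821345068724781056 ≈ 1.020; E[X] ≥ 1; first-moment method inconclusive here.


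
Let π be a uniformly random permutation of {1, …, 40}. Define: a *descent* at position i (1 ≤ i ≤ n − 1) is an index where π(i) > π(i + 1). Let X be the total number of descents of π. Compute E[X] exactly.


Write X = Σ X_I over i = 1, …, 39, with X_I the indicator of one descent.
There are 39 indicators.
For each fixed i, the pair (π(i), π(i+1)) is a uniformly random ordered pair of distinct values from {1, …, 40}; by symmetry P[π(i) > π(i+1)] = 1/2.
By linearity: E[X] = 39 · (1/2) = (40 − 1) · (1/2) = 39/2 ≈ 19.500000.

E[X] = 39/2 = 19.500000.


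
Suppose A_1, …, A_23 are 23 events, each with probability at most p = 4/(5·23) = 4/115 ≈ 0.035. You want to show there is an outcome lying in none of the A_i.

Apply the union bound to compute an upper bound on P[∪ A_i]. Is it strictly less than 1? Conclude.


Union bound: P[∪_{i=1}^{23} A_i] ≤ Σ_i P[A_i] ≤ 23·p = 23·(4/115) = 4/5.
Numerically: 4/5 ≈ 0.800.
Is 4/5 < 1? YES.
Since P[∪ A_i] ≤ 4/5 < 1, the complement has P[∩ A_i^c] ≥ 1 − 4/5 = 1/5 > 0, so some outcome avoids every A_i.

23·p = 4/5 ≈ 0.800; existence CERTIFIED by the union bound.


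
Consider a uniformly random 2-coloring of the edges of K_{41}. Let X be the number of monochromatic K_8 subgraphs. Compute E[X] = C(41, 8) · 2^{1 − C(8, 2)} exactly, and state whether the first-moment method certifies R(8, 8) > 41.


E[X] = C(41, 8) · 2^{1 − 28} = 95548245 · 2^{−27} = 95548245/134217728.
As a reduced fraction: E[X] = 95548245/134217728 ≈ 0.7118899.
Is E[X] < 1? YES.
Since E[X] < 1, there exists a 2-coloring of K_{41} with no monochromatic K_8; hence R(8, 8) > 41.

E[X] = 95548245/134217728 ≈ 0.7118899; E[X] < 1, so R(8, 8) > 41.


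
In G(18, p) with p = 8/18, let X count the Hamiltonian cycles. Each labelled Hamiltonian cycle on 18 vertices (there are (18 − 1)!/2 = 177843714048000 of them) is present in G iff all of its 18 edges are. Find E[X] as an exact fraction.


K_18 has (18 − 1)!/2 = 177843714048000 labelled Hamiltonian cycles.
For each such Hamiltonian cycle H, let X_H = 1 if all 18 edges of H are present in G. Then P[X_H = 1] = p^{18} = (4/9)^{18} = 68719476736/150094635296999121.
By linearity of expectation: E[X] = Σ_H E[X_H] = 177843714048000 · p^{18} = 177843714048000 · 68719476736/150094635296999121 = 16764508875398316032000/205891132094649.
Numerically: E[X] ≈ 8.14241e+07.

E[X] = 177843714048000 · (4/9)^{18} = 16764508875398316032000/205891132094649 ≈ 8.14241e+07.


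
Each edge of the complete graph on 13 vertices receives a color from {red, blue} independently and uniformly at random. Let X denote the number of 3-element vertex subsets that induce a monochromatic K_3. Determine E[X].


Let X = Σ_S X_S over the C(13, 3) = 286 subsets S of size 3, where X_S = 1 if the K_3 on S is monochromatic.
For a fixed S, the K_3 on S has C(3, 2) = 3 edges. P[all 3 edges red] = (1/2)^3, and likewise for blue, so P[monochromatic] = 2·(1/2)^3 = 2^{1 − 3} = 1/4.
By linearity: E[X] = C(13, 3) · 2^{1 − 3} = 286 · 1/4 = 143/2.
Numerically: E[X] ≈ 71.500000.

E[X] = C(13,3)·2^(1−C(3,2)) = 143/2 ≈ 71.500000.


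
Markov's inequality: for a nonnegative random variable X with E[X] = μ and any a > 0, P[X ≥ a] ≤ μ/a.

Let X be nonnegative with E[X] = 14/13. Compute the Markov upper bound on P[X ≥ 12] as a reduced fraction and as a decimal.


μ = E[X] = 14/13, a = 12.
Markov: P[X ≥ 12] ≤ μ/a = (14/13)/12 = 7/78.
Numerically: ≈ 0.089744.
(Since a = 12 > μ = 1.076923, the bound 7/78 is < 1 and informative.)

P[X ≥ 12] ≤ 7/78 ≈ 0.089744.


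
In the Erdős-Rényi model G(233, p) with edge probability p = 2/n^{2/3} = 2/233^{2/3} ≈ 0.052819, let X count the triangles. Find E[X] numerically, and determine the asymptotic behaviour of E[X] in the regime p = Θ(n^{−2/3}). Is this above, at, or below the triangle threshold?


Number of potential triangles: C(233, 3) = 2081156.
Each occurs with probability p³ ≈ (0.052819)³ ≈ 1.4735950e-04.
By linearity: E[X] = C(233, 3)·p³ ≈ 2081156 · 1.4735950e-04 ≈ 306.67811.
Since α = 2/3 < 1, p = c/n^{2/3} ≫ 1/n is above the triangle threshold p ~ 1/n. Asymptotically E[X] ~ (c³/6)·n^{3(1−α)} = (2³/6)·n^{1} → ∞; triangles are abundant w.h.p.

E[X] ≈ 306.67811; in regime p = Θ(1/n^{2/3}) E[X] diverges (above the triangle threshold p ~ 1/n).


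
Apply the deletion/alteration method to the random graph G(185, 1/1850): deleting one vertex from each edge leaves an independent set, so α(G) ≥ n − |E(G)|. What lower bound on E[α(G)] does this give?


E[|E(G)|] = C(185, 2)·p = 17020 · (1/1850) = 46/5.
E[α(G)] ≥ n − E[|E(G)|] = 185 − 46/5 = 879/5.
Numerically: ≈ 175.800.
(This is only a lower bound; the true E[α(G)] may be larger.)

E[α(G)] ≥ 879/5 ≈ 175.800.


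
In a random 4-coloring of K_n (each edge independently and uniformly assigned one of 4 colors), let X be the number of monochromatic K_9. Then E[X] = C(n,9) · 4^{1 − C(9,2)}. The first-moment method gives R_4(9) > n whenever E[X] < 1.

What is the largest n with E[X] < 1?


We need C(n, 9) · 4^{1 − 36} < 1, i.e. C(n, 9) < 4^{36 − 1} = 1180591620717411303424.
Check values of n near the boundary:
  n = 911: C(911, 9) = 1144686900492291197405; 1144686900492291197405 < 1180591620717411303424? YES
  n = 912: C(912, 9) = 1156095740032081475120; 1156095740032081475120 < 1180591620717411303424? YES
  n = 913: C(913, 9) = 1167605542753639808390; 1167605542753639808390 < 1180591620717411303424? YES
  n = 914: C(914, 9) = 1179217089587653905932; 1179217089587653905932 < 1180591620717411303424? YES
  n = 915: C(915, 9) = 1190931166636537885130; 1190931166636537885130 < 1180591620717411303424? NO
  n = 916: C(916, 9) = 1202748565202942340440; 1202748565202942340440 < 1180591620717411303424? NO
  n = 917: C(917, 9) = 1214670081818390006810; 1214670081818390006810 < 1180591620717411303424? NO
The largest n with C(n, 9) < 1180591620717411303424 is n = 914 (where E[X] = 294804272396913476483/295147905179352825856 ≈ 0.9988). Hence R_4(9) > 914, i.e. R_4(9) ≥ 915.

Largest n = 914; hence R_4(9) > 914.


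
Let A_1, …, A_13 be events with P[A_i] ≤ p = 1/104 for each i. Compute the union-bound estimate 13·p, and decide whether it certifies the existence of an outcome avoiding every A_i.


Union bound: P[∪_{i=1}^{13} A_i] ≤ Σ_i P[A_i] ≤ 13·p = 13·(1/104) = 1/8.
Numerically: 1/8 ≈ 0.125.
Is 1/8 < 1? YES.
Since P[∪ A_i] ≤ 1/8 < 1, the complement has P[∩ A_i^c] ≥ 1 − 1/8 = 7/8 > 0, so some outcome avoids every A_i.

13·p = 1/8 ≈ 0.125; existence CERTIFIED by the union bound.


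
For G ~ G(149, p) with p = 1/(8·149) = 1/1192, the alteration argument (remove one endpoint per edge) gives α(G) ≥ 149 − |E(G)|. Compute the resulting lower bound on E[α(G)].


E[|E(G)|] = C(149, 2)·p = 11026 · (1/1192) = 37/4.
E[α(G)] ≥ n − E[|E(G)|] = 149 − 37/4 = 559/4.
Numerically: ≈ 139.750.
(This is only a lower bound; the true E[α(G)] may be larger.)

E[α(G)] ≥ 559/4 ≈ 139.750.


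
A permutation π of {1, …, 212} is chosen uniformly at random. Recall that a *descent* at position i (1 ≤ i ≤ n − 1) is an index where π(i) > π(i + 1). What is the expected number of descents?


Write X = Σ X_I over i = 1, …, 211, with X_I the indicator of one descent.
There are 211 indicators.
For each fixed i, the pair (π(i), π(i+1)) is a uniformly random ordered pair of distinct values from {1, …, 212}; by symmetry P[π(i) > π(i+1)] = 1/2.
By linearity: E[X] = 211 · (1/2) = (212 − 1) · (1/2) = 211/2 ≈ 105.5000.

E[X] = 211/2 = 105.5000.


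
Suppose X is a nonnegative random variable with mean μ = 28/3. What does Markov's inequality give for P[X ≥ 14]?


μ = E[X] = 28/3, a = 14.
Markov: P[X ≥ 14] ≤ μ/a = (28/3)/14 = 2/3.
Numerically: ≈ 0.6667.
(Since a = 14 > μ = 9.3333, the bound 2/3 is < 1 and informative.)

P[X ≥ 14] ≤ 2/3 ≈ 0.6667.


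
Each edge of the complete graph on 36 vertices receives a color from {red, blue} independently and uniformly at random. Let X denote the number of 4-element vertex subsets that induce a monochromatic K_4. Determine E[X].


Let X = Σ_S X_S over the C(36, 4) = 58905 subsets S of size 4, where X_S = 1 if the K_4 on S is monochromatic.
For a fixed S, the K_4 on S has C(4, 2) = 6 edges. P[all 6 edges red] = (1/2)^6, and likewise for blue, so P[monochromatic] = 2·(1/2)^6 = 2^{1 − 6} = 1/32.
By linearity of expectation: E[X] = C(36, 4) · 2^{1 − 6} = 58905 · 1/32 = 58905/32.
Numerically: E[X] ≈ 1840.781250.

E[X] = C(36,4)·2^(1−C(4,2)) = 58905/32 ≈ 1840.781250.


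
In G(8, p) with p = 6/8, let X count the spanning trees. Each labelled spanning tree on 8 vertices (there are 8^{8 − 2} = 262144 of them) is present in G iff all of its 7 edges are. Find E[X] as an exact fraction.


K_8 has 8^{8 − 2} = 262144 labelled spanning trees.
For each such spanning tree H, let X_H = 1 if all 7 edges of H are present in G. Then P[X_H = 1] = p^{7} = (3/4)^{7} = 2187/16384.
By linearity: E[X] = Σ_H E[X_H] = 262144 · p^{7} = 262144 · 2187/16384 = 34992.
Numerically: E[X] ≈ 34992.

E[X] = 262144 · (3/4)^{7} = 34992 ≈ 34992.


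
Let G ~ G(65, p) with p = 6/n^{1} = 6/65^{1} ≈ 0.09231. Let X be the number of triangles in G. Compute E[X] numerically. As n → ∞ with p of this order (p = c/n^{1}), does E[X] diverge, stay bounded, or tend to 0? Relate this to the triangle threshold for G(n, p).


Number of potential triangles: C(65, 3) = 43680.
Each occurs with probability p³ ≈ (0.09231)³ ≈ 7.865271e-04.
By linearity: E[X] = C(65, 3)·p³ ≈ 43680 · 7.865271e-04 ≈ 34.3555.
Here α = 1, so p = 6/n is exactly at the triangle threshold p ~ 1/n. Asymptotically E[X] → c³/6 = 6³/6 = 36 ≈ 36.0000, a bounded constant. In this regime the triangle count is asymptotically Poisson(c³/6).

E[X] ≈ 34.3555; in regime p = Θ(1/n^{1}) E[X] stays bounded (at the triangle threshold p ~ 1/n).


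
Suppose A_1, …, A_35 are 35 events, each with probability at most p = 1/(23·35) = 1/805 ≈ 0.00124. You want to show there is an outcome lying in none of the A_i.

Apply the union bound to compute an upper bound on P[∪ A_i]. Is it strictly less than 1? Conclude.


Union bound: P[∪_{i=1}^{35} A_i] ≤ Σ_i P[A_i] ≤ 35·p = 35·(1/805) = 1/23.
Numerically: 1/23 ≈ 0.04348.
Is 1/23 < 1? YES.
Since P[∪ A_i] ≤ 1/23 < 1, the complement has P[∩ A_i^c] ≥ 1 − 1/23 = 22/23 > 0, so some outcome avoids every A_i.

35·p = 1/23 ≈ 0.04348; existence CERTIFIED by the union bound.


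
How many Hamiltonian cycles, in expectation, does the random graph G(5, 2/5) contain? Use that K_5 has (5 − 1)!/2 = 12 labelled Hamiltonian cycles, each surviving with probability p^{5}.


K_5 has (5 − 1)!/2 = 12 labelled Hamiltonian cycles.
For each such Hamiltonian cycle H, let X_H = 1 if all 5 edges of H are present in G. Then P[X_H = 1] = p^{5} = (2/5)^{5} = 32/3125.
Summing the indicators: E[X] = Σ_H E[X_H] = 12 · p^{5} = 12 · 32/3125 = 384/3125.
Numerically: E[X] ≈ 0.1229.

E[X] = 12 · (2/5)^{5} = 384/3125 ≈ 0.1229.


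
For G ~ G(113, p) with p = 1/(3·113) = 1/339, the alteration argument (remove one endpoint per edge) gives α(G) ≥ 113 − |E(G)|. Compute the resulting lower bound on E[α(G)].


E[|E(G)|] = C(113, 2)·p = 6328 · (1/339) = 56/3.
E[α(G)] ≥ n − E[|E(G)|] = 113 − 56/3 = 283/3.
Numerically: ≈ 94.33333.
(This is only a lower bound; the true E[α(G)] may be larger.)

E[α(G)] ≥ 283/3 ≈ 94.33333.


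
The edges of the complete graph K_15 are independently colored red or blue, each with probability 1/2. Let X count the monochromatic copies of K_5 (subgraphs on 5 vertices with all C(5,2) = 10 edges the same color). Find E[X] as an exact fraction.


Let X = Σ_S X_S over the C(15, 5) = 3003 subsets S of size 5, where X_S = 1 if the K_5 on S is monochromatic.
For a fixed S, the K_5 on S has C(5, 2) = 10 edges. P[all 10 edges red] = (1/2)^10, and likewise for blue, so P[monochromatic] = 2·(1/2)^10 = 2^{1 − 10} = 1/512.
Summing: E[X] = C(15, 5) · 2^{1 − 10} = 3003 · 1/512 = 3003/512.
Numerically: E[X] ≈ 5.865.

E[X] = C(15,5)·2^(1−C(5,2)) = 3003/512 ≈ 5.865.


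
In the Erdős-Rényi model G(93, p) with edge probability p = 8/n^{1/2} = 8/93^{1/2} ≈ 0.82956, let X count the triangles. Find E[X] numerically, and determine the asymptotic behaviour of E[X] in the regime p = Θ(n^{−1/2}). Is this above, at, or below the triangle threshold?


Number of potential triangles: C(93, 3) = 129766.
Each occurs with probability p³ ≈ (0.82956)³ ≈ 5.7088093e-01.
By linearity: E[X] = C(93, 3)·p³ ≈ 129766 · 5.7088093e-01 ≈ 74080.93515.
Since α = 1/2 < 1, p = c/n^{1/2} ≫ 1/n is above the triangle threshold p ~ 1/n. Asymptotically E[X] ~ (c³/6)·n^{3(1−α)} = (8³/6)·n^{1.5} → ∞; triangles are abundant w.h.p.

E[X] ≈ 74080.93515; in regime p = Θ(1/n^{1/2}) E[X] diverges (above the triangle threshold p ~ 1/n).


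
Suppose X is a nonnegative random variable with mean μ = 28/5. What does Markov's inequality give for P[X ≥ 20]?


μ = E[X] = 28/5, a = 20.
Markov: P[X ≥ 20] ≤ μ/a = (28/5)/20 = 7/25.
Numerically: ≈ 0.2800.
(Since a = 20 > μ = 5.6000, the bound 7/25 is < 1 and informative.)

P[X ≥ 20] ≤ 7/25 ≈ 0.2800.


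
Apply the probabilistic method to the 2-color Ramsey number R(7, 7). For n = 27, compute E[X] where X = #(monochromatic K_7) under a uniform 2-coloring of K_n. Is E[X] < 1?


E[X] = C(27, 7) · 2^{1 − 21} = 888030 · 2^{−20} = 888030/1048576.
As a reduced fraction: E[X] = 444015/524288 ≈ 0.8468914.
Is E[X] < 1? YES.
Since E[X] < 1, there exists a 2-coloring of K_{27} with no monochromatic K_7; hence R(7, 7) > 27.

E[X] = 444015/524288 ≈ 0.8468914; E[X] < 1, so R(7, 7) > 27.


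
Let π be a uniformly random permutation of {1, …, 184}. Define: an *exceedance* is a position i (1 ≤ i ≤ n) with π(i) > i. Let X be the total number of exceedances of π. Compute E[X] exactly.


Write X = Σ_{i=1}^{184} X_i, where X_i = 1_{π(i) > i}.
For each fixed i, π(i) is uniform over {1, …, 184} (marginal of a uniform permutation), so P[π(i) > i] = (n − i)/n. Summing: Σ_{i=1}^{184} (n − i)/n = (0 + 1 + … + 183)/184 = 184(184 − 1)/(2·184) = (184 − 1)/2.
Hence E[X] = Σ_{i=1}^{184} (184 − i)/184 = 183/2 ≈ 91.5000.

E[X] = 183/2 = 91.5000.


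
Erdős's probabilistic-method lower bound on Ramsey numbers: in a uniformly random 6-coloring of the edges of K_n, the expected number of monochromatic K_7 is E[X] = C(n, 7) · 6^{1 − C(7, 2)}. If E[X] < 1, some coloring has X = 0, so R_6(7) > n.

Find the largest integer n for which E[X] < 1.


We need C(n, 7) · 6^{1 − 21} < 1, i.e. C(n, 7) < 6^{21 − 1} = 3656158440062976.
Check values of n near the boundary:
  n = 566: C(566, 7) = 3557206237959440; 3557206237959440 < 3656158440062976? YES
  n = 567: C(567, 7) = 3601671315933933; 3601671315933933 < 3656158440062976? YES
  n = 568: C(568, 7) = 3646611956239704; 3646611956239704 < 3656158440062976? YES
  n = 569: C(569, 7) = 3692032389858348; 3692032389858348 < 3656158440062976? NO
  n = 570: C(570, 7) = 3737936877831720; 3737936877831720 < 3656158440062976? NO
The largest n with C(n, 7) < 3656158440062976 is n = 568 (where E[X] = 16882462760369/16926659444736 ≈ 0.9973889). Hence R_6(7) > 568, i.e. R_6(7) ≥ 569.

Largest n = 568; hence R_6(7) > 568.


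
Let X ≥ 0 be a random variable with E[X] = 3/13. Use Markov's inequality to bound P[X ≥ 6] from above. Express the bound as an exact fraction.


μ = E[X] = 3/13, a = 6.
Markov: P[X ≥ 6] ≤ μ/a = (3/13)/6 = 1/26.
Numerically: ≈ 0.0385.
(Since a = 6 > μ = 0.2308, the bound 1/26 is < 1 and informative.)

P[X ≥ 6] ≤ 1/26 ≈ 0.0385.


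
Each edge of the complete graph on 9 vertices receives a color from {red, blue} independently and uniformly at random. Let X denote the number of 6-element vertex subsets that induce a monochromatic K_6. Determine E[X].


Let X = Σ_S X_S over the C(9, 6) = 84 subsets S of size 6, where X_S = 1 if the K_6 on S is monochromatic.
For a fixed S, the K_6 on S has C(6, 2) = 15 edges. P[all 15 edges red] = (1/2)^15, and likewise for blue, so P[monochromatic] = 2·(1/2)^15 = 2^{1 − 15} = 1/16384.
By linearity: E[X] = C(9, 6) · 2^{1 − 15} = 84 · 1/16384 = 21/4096.
Numerically: E[X] ≈ 0.00513.

E[X] = C(9,6)·2^(1−C(6,2)) = 21/4096 ≈ 0.00513.


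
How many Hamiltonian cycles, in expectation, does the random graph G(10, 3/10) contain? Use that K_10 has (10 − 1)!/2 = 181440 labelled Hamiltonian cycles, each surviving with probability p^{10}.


K_10 has (10 − 1)!/2 = 181440 labelled Hamiltonian cycles.
For each such Hamiltonian cycle H, let X_H = 1 if all 10 edges of H are present in G. Then P[X_H = 1] = p^{10} = (3/10)^{10} = 59049/10000000000.
Summing the indicators: E[X] = Σ_H E[X_H] = 181440 · p^{10} = 181440 · 59049/10000000000 = 33480783/31250000.
Numerically: E[X] ≈ 1.0714.

E[X] = 181440 · (3/10)^{10} = 33480783/31250000 ≈ 1.0714.


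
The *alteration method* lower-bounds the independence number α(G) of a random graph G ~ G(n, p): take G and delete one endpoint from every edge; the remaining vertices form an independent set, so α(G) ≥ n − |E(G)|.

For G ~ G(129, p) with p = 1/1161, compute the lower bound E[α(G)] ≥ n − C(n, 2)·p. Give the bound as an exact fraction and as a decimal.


E[|E(G)|] = C(129, 2)·p = 8256 · (1/1161) = 64/9.
E[α(G)] ≥ n − E[|E(G)|] = 129 − 64/9 = 1097/9.
Numerically: ≈ 121.8889.
(This is only a lower bound; the true E[α(G)] may be larger.)

E[α(G)] ≥ 1097/9 ≈ 121.8889.


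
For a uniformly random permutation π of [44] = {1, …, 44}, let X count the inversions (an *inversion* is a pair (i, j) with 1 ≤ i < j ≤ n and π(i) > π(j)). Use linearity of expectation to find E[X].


Write X = Σ X_I over the C(44, 2) = 946 pairs i < j, with X_I the indicator of one inversion.
There are 946 indicators.
For each fixed pair i < j, the values π(i) and π(j) are two distinct elements of {1, …, 44} in uniformly random order; by symmetry P[π(i) > π(j)] = 1/2.
By linearity: E[X] = 946 · (1/2) = C(44, 2) · (1/2) = 946/2 = 473 ≈ 473.000000.

E[X] = 473 = 473.000000.


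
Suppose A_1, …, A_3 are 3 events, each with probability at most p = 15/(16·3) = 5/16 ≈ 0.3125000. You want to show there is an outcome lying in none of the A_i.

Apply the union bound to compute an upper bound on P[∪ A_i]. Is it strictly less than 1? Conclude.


Union bound: P[∪_{i=1}^{3} A_i] ≤ Σ_i P[A_i] ≤ 3·p = 3·(5/16) = 15/16.
Numerically: 15/16 ≈ 0.9375000.
Is 15/16 < 1? YES.
Since P[∪ A_i] ≤ 15/16 < 1, the complement has P[∩ A_i^c] ≥ 1 − 15/16 = 1/16 > 0, so some outcome avoids every A_i.

3·p = 15/16 ≈ 0.9375000; existence CERTIFIED by the union bound.


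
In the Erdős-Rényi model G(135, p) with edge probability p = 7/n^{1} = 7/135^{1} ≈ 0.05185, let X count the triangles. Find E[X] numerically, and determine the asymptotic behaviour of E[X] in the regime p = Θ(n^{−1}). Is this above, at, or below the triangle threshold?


Number of potential triangles: C(135, 3) = 400995.
Each occurs with probability p³ ≈ (0.05185)³ ≈ 1.394096e-04.
By linearity: E[X] = C(135, 3)·p³ ≈ 400995 · 1.394096e-04 ≈ 55.9026.
Here α = 1, so p = 7/n is exactly at the triangle threshold p ~ 1/n. Asymptotically E[X] → c³/6 = 7³/6 = 343/6 ≈ 57.1667, a bounded constant. In this regime the triangle count is asymptotically Poisson(c³/6).

E[X] ≈ 55.9026; in regime p = Θ(1/n^{1}) E[X] stays bounded (at the triangle threshold p ~ 1/n).


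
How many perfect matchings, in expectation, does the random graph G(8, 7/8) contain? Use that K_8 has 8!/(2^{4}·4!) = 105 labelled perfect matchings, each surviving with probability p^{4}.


K_8 has 8!/(2^{4}·4!) = 105 labelled perfect matchings.
For each such perfect matching H, let X_H = 1 if all 4 edges of H are present in G. Then P[X_H = 1] = p^{4} = (7/8)^{4} = 2401/4096.
Summing the indicators: E[X] = Σ_H E[X_H] = 105 · p^{4} = 105 · 2401/4096 = 252105/4096.
Numerically: E[X] ≈ 61.5491.

E[X] = 105 · (7/8)^{4} = 252105/4096 ≈ 61.5491.


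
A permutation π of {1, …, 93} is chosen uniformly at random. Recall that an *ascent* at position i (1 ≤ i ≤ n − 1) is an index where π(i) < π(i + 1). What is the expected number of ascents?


Write X = Σ X_I over i = 1, …, 92, with X_I the indicator of one ascent.
There are 92 indicators.
For each fixed i, the pair (π(i), π(i+1)) is a uniformly random ordered pair of distinct values from {1, …, 93}; by symmetry P[π(i) < π(i+1)] = 1/2.
By linearity: E[X] = 92 · (1/2) = (93 − 1) · (1/2) = 46 ≈ 46.000000.

E[X] = 46 = 46.000000.


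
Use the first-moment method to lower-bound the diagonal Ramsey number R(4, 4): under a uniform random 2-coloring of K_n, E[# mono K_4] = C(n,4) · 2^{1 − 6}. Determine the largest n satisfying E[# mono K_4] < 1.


We need C(n, 4) · 2^{1 − 6} < 1, i.e. C(n, 4) < 2^{6 − 1} = 32.
Check values of n near the boundary:
  n = 4: C(4, 4) = 1; 1 < 32? YES
  n = 5: C(5, 4) = 5; 5 < 32? YES
  n = 6: C(6, 4) = 15; 15 < 32? YES
  n = 7: C(7, 4) = 35; 35 < 32? NO
  n = 8: C(8, 4) = 70; 70 < 32? NO
The largest n with C(n, 4) < 32 is n = 6 (where E[X] = 15/32 ≈ 0.469). Hence R(4, 4) > 6, i.e. R(4, 4) ≥ 7.

Largest n = 6; hence R(4, 4) > 6.


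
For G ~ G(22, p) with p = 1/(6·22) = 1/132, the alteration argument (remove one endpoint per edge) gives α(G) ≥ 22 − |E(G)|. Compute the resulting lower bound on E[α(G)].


E[|E(G)|] = C(22, 2)·p = 231 · (1/132) = 7/4.
E[α(G)] ≥ n − E[|E(G)|] = 22 − 7/4 = 81/4.
Numerically: ≈ 20.250000.
(This is only a lower bound; the true E[α(G)] may be larger.)

E[α(G)] ≥ 81/4 ≈ 20.250000.


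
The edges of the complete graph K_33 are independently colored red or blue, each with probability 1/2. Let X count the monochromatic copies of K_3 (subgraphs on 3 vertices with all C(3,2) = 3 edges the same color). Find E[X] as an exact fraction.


Let X = Σ_S X_S over the C(33, 3) = 5456 subsets S of size 3, where X_S = 1 if the K_3 on S is monochromatic.
For a fixed S, the K_3 on S has C(3, 2) = 3 edges. P[all 3 edges red] = (1/2)^3, and likewise for blue, so P[monochromatic] = 2·(1/2)^3 = 2^{1 − 3} = 1/4.
By linearity of expectation: E[X] = C(33, 3) · 2^{1 − 3} = 5456 · 1/4 = 1364.
Numerically: E[X] ≈ 1364.0000.

E[X] = C(33,3)·2^(1−C(3,2)) = 1364 ≈ 1364.0000.


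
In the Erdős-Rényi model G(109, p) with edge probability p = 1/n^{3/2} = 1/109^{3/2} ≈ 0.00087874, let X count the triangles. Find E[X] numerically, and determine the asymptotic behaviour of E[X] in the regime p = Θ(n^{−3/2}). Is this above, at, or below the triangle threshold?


Number of potential triangles: C(109, 3) = 209934.
Each occurs with probability p³ ≈ (0.00087874)³ ≈ 6.78548288e-10.
By linearity: E[X] = C(109, 3)·p³ ≈ 209934 · 6.78548288e-10 ≈ 0.000142.
Since α = 3/2 > 1, p = c/n^{3/2} = o(1/n) is below the triangle threshold p ~ 1/n. Asymptotically E[X] ~ (c³/6)·n^{3(1−α)} = (1³/6)·n^{-1.5} → 0, so by Markov's inequality G has no triangles w.h.p.

E[X] ≈ 0.000142; in regime p = Θ(1/n^{3/2}) E[X] tends to 0 (below the triangle threshold p ~ 1/n).


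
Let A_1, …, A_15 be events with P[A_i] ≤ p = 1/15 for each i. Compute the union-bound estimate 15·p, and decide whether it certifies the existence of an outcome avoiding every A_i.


Union bound: P[∪_{i=1}^{15} A_i] ≤ Σ_i P[A_i] ≤ 15·p = 15·(1/15) = 1.
Numerically: 1 ≈ 1.0000000.
Is 1 < 1? NO.
Since the bound 1 is ≥ 1, the union bound is uninformative here; it does NOT by itself certify existence.

15·p = 1 ≈ 1.0000000; existence NOT certified by the union bound.


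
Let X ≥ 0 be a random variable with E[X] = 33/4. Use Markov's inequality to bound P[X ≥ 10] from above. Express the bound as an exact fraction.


μ = E[X] = 33/4, a = 10.
Markov: P[X ≥ 10] ≤ μ/a = (33/4)/10 = 33/40.
Numerically: ≈ 0.82500.
(Since a = 10 > μ = 8.25000, the bound 33/40 is < 1 and informative.)

P[X ≥ 10] ≤ 33/40 ≈ 0.82500.


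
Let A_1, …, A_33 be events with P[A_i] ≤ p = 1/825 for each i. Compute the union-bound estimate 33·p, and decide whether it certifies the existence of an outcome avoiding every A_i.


Union bound: P[∪_{i=1}^{33} A_i] ≤ Σ_i P[A_i] ≤ 33·p = 33·(1/825) = 1/25.
Numerically: 1/25 ≈ 0.04000.
Is 1/25 < 1? YES.
Since P[∪ A_i] ≤ 1/25 < 1, the complement has P[∩ A_i^c] ≥ 1 − 1/25 = 24/25 > 0, so some outcome avoids every A_i.

33·p = 1/25 ≈ 0.04000; existence CERTIFIED by the union bound.


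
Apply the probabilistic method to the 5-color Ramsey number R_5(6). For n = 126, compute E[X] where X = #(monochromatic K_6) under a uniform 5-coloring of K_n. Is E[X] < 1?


E[X] = C(126, 6) · 5^{1 − 15} = 4925156775 · 5^{−14} = 4925156775/6103515625.
As a reduced fraction: E[X] = 197006271/244140625 ≈ 0.8069.
Is E[X] < 1? YES.
Since E[X] < 1, there exists a 5-coloring of K_{126} with no monochromatic K_6; hence R_5(6) > 126.

E[X] = 197006271/244140625 ≈ 0.8069; E[X] < 1, so R_5(6) > 126.


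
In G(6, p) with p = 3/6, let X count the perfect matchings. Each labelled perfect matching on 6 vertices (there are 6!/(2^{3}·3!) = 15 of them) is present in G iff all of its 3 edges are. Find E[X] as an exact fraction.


K_6 has 6!/(2^{3}·3!) = 15 labelled perfect matchings.
For each such perfect matching H, let X_H = 1 if all 3 edges of H are present in G. Then P[X_H = 1] = p^{3} = (1/2)^{3} = 1/8.
Summing the indicators: E[X] = Σ_H E[X_H] = 15 · p^{3} = 15 · 1/8 = 15/8.
Numerically: E[X] ≈ 1.875.

E[X] = 15 · (1/2)^{3} = 15/8 ≈ 1.875.


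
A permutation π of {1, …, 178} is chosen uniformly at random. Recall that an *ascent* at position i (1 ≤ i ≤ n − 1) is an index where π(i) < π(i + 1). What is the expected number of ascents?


Write X = Σ X_I over i = 1, …, 177, with X_I the indicator of one ascent.
There are 177 indicators.
For each fixed i, the pair (π(i), π(i+1)) is a uniformly random ordered pair of distinct values from {1, …, 178}; by symmetry P[π(i) < π(i+1)] = 1/2.
By linearity: E[X] = 177 · (1/2) = (178 − 1) · (1/2) = 177/2 ≈ 88.5000.

E[X] = 177/2 = 88.5000.


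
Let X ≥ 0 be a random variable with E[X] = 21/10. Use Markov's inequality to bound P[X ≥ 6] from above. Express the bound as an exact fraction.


μ = E[X] = 21/10, a = 6.
Markov: P[X ≥ 6] ≤ μ/a = (21/10)/6 = 7/20.
Numerically: ≈ 0.350000.
(Since a = 6 > μ = 2.100000, the bound 7/20 is < 1 and informative.)

P[X ≥ 6] ≤ 7/20 ≈ 0.350000.


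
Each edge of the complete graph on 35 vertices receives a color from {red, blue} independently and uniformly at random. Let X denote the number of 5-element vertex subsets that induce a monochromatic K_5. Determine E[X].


Let X = Σ_S X_S over the C(35, 5) = 324632 subsets S of size 5, where X_S = 1 if the K_5 on S is monochromatic.
For a fixed S, the K_5 on S has C(5, 2) = 10 edges. P[all 10 edges red] = (1/2)^10, and likewise for blue, so P[monochromatic] = 2·(1/2)^10 = 2^{1 − 10} = 1/512.
Summing: E[X] = C(35, 5) · 2^{1 − 10} = 324632 · 1/512 = 40579/64.
Numerically: E[X] ≈ 634.046875.

E[X] = C(35,5)·2^(1−C(5,2)) = 40579/64 ≈ 634.046875.


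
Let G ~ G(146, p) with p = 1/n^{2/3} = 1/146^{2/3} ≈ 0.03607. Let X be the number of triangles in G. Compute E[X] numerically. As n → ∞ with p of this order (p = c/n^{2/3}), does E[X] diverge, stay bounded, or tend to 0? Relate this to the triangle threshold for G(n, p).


Number of potential triangles: C(146, 3) = 508080.
Each occurs with probability p³ ≈ (0.03607)³ ≈ 4.691312e-05.
By linearity: E[X] = C(146, 3)·p³ ≈ 508080 · 4.691312e-05 ≈ 23.8356.
Since α = 2/3 < 1, p = c/n^{2/3} ≫ 1/n is above the triangle threshold p ~ 1/n. Asymptotically E[X] ~ (c³/6)·n^{3(1−α)} = (1³/6)·n^{1} → ∞; triangles are abundant w.h.p.

E[X] ≈ 23.8356; in regime p = Θ(1/n^{2/3}) E[X] diverges (above the triangle threshold p ~ 1/n).


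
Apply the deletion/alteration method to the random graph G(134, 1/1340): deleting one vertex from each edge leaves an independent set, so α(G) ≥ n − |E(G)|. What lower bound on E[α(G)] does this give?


E[|E(G)|] = C(134, 2)·p = 8911 · (1/1340) = 133/20.
E[α(G)] ≥ n − E[|E(G)|] = 134 − 133/20 = 2547/20.
Numerically: ≈ 127.350.
(This is only a lower bound; the true E[α(G)] may be larger.)

E[α(G)] ≥ 2547/20 ≈ 127.350.


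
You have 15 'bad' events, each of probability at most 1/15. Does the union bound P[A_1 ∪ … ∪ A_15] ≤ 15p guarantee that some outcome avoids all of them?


Union bound: P[∪_{i=1}^{15} A_i] ≤ Σ_i P[A_i] ≤ 15·p = 15·(1/15) = 1.
Numerically: 1 ≈ 1.0000000.
Is 1 < 1? NO.
Since the bound 1 is ≥ 1, the union bound is uninformative here; it does NOT by itself certify existence.

15·p = 1 ≈ 1.0000000; existence NOT certified by the union bound.


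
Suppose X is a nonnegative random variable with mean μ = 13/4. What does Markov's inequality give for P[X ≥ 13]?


μ = E[X] = 13/4, a = 13.
Markov: P[X ≥ 13] ≤ μ/a = (13/4)/13 = 1/4.
Numerically: ≈ 0.25000.
(Since a = 13 > μ = 3.25000, the bound 1/4 is < 1 and informative.)

P[X ≥ 13] ≤ 1/4 ≈ 0.25000.


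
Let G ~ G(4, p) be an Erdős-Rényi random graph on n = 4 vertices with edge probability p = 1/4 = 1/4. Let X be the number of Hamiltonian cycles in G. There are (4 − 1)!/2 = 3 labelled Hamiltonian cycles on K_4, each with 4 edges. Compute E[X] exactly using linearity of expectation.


K_4 has (4 − 1)!/2 = 3 labelled Hamiltonian cycles.
For each such Hamiltonian cycle H, let X_H = 1 if all 4 edges of H are present in G. Then P[X_H = 1] = p^{4} = (1/4)^{4} = 1/256.
By linearity of expectation: E[X] = Σ_H E[X_H] = 3 · p^{4} = 3 · 1/256 = 3/256.
Numerically: E[X] ≈ 0.0117.

E[X] = 3 · (1/4)^{4} = 3/256 ≈ 0.0117.


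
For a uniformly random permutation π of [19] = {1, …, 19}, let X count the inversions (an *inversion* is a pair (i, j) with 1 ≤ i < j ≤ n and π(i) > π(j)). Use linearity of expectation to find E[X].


Write X = Σ X_I over the C(19, 2) = 171 pairs i < j, with X_I the indicator of one inversion.
There are 171 indicators.
For each fixed pair i < j, the values π(i) and π(j) are two distinct elements of {1, …, 19} in uniformly random order; by symmetry P[π(i) > π(j)] = 1/2.
By linearity: E[X] = 171 · (1/2) = C(19, 2) · (1/2) = 171/2 = 171/2 ≈ 85.5000.

E[X] = 171/2 = 85.5000.
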